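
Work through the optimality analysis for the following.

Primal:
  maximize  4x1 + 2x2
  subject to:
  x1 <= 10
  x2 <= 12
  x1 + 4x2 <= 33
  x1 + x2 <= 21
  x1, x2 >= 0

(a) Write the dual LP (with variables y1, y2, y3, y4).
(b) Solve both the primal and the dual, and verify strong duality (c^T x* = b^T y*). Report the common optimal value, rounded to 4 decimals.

The standard primal-dual pair for 'max c^T x s.t. A x <= b, x >= 0' is:
  Dual:  min b^T y  s.t.  A^T y >= c,  y >= 0.

So the dual LP is:
  minimize  10y1 + 12y2 + 33y3 + 21y4
  subject to:
    y1 + y3 + y4 >= 4
    y2 + 4y3 + y4 >= 2
    y1, y2, y3, y4 >= 0

Solving the primal: x* = (10, 5.75).
  primal value c^T x* = 51.5.
Solving the dual: y* = (3.5, 0, 0.5, 0).
  dual value b^T y* = 51.5.
Strong duality: c^T x* = b^T y*. Confirmed.

51.5


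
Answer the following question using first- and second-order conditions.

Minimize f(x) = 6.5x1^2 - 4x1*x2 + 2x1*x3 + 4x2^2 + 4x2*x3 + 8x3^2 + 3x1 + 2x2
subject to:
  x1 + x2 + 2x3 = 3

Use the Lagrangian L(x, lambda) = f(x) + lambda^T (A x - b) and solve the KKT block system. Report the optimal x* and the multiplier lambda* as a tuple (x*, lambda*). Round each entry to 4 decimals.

Form the Lagrangian:
  L(x, lambda) = (1/2) x^T Q x + c^T x + lambda^T (A x - b)
Stationarity (grad_x L = 0): Q x + c + A^T lambda = 0.
Primal feasibility: A x = b.

This gives the KKT block system:
  [ Q   A^T ] [ x     ]   [-c ]
  [ A    0  ] [ lambda ] = [ b ]

Solving the linear system:
  x*      = (0.5405, 0.7027, 0.8784)
  lambda* = (-8.973)
  f(x*)   = 14.973

x* = (0.5405, 0.7027, 0.8784), lambda* = (-8.973)


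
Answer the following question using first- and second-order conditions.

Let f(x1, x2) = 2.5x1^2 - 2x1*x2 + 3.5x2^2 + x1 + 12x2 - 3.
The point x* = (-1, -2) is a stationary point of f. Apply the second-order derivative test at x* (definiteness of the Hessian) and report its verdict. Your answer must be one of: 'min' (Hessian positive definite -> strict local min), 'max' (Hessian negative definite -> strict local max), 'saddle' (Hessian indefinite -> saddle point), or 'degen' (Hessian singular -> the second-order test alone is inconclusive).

Compute the Hessian H = grad^2 f:
  H = [[5, -2], [-2, 7]]
Verify stationarity: grad f(x*) = H x* + g = (0, 0).
Eigenvalues of H: 3.7639, 8.2361.
Both eigenvalues > 0, so H is positive definite -> x* is a strict local min.

min


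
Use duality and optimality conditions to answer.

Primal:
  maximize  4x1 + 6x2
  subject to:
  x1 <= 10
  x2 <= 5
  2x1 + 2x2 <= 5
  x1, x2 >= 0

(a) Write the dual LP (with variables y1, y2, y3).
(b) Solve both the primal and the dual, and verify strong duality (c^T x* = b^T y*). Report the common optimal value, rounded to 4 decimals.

The standard primal-dual pair for 'max c^T x s.t. A x <= b, x >= 0' is:
  Dual:  min b^T y  s.t.  A^T y >= c,  y >= 0.

So the dual LP is:
  minimize  10y1 + 5y2 + 5y3
  subject to:
    y1 + 2y3 >= 4
    y2 + 2y3 >= 6
    y1, y2, y3 >= 0

Solving the primal: x* = (0, 2.5).
  primal value c^T x* = 15.
Solving the dual: y* = (0, 0, 3).
  dual value b^T y* = 15.
Strong duality: c^T x* = b^T y*. Confirmed.

15


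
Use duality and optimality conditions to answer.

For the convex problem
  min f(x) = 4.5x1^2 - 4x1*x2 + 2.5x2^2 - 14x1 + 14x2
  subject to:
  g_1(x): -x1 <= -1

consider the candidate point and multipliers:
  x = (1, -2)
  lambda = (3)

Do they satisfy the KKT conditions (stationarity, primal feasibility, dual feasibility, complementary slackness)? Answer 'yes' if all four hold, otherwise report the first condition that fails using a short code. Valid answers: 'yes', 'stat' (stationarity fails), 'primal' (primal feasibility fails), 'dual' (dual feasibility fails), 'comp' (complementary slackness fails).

Gradient of f: grad f(x) = Q x + c = (3, 0)
Constraint values g_i(x) = a_i^T x - b_i:
  g_1((1, -2)) = 0
Stationarity residual: grad f(x) + sum_i lambda_i a_i = (0, 0)
  -> stationarity OK
Primal feasibility (all g_i <= 0): OK
Dual feasibility (all lambda_i >= 0): OK
Complementary slackness (lambda_i * g_i(x) = 0 for all i): OK

Verdict: yes, KKT holds.

yes


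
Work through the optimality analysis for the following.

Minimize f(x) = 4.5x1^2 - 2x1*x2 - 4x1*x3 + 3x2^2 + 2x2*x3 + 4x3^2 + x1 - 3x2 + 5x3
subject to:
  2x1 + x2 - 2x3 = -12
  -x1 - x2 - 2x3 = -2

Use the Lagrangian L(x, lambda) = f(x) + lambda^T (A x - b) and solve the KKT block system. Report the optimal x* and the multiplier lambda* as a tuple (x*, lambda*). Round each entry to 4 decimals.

Form the Lagrangian:
  L(x, lambda) = (1/2) x^T Q x + c^T x + lambda^T (A x - b)
Stationarity (grad_x L = 0): Q x + c + A^T lambda = 0.
Primal feasibility: A x = b.

This gives the KKT block system:
  [ Q   A^T ] [ x     ]   [-c ]
  [ A    0  ] [ lambda ] = [ b ]

Solving the linear system:
  x*      = (-1.6373, -2.5441, 3.0907)
  lambda* = (12.201, 3.3922)
  f(x*)   = 87.3223

x* = (-1.6373, -2.5441, 3.0907), lambda* = (12.201, 3.3922)


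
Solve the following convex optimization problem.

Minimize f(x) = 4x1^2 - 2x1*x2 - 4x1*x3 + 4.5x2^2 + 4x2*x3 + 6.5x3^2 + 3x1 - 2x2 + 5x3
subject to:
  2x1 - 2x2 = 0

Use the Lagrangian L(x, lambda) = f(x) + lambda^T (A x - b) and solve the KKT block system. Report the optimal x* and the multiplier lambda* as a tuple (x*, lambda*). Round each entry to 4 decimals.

Form the Lagrangian:
  L(x, lambda) = (1/2) x^T Q x + c^T x + lambda^T (A x - b)
Stationarity (grad_x L = 0): Q x + c + A^T lambda = 0.
Primal feasibility: A x = b.

This gives the KKT block system:
  [ Q   A^T ] [ x     ]   [-c ]
  [ A    0  ] [ lambda ] = [ b ]

Solving the linear system:
  x*      = (-0.0769, -0.0769, -0.3846)
  lambda* = (-2.0385)
  f(x*)   = -1

x* = (-0.0769, -0.0769, -0.3846), lambda* = (-2.0385)


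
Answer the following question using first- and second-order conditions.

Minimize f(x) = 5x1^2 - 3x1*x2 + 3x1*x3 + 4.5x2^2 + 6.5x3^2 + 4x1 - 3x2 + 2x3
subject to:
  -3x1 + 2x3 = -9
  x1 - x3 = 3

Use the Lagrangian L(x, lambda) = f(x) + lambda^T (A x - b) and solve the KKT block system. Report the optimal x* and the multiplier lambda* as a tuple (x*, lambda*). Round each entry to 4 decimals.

Form the Lagrangian:
  L(x, lambda) = (1/2) x^T Q x + c^T x + lambda^T (A x - b)
Stationarity (grad_x L = 0): Q x + c + A^T lambda = 0.
Primal feasibility: A x = b.

This gives the KKT block system:
  [ Q   A^T ] [ x     ]   [-c ]
  [ A    0  ] [ lambda ] = [ b ]

Solving the linear system:
  x*      = (3, 1.3333, 0)
  lambda* = (41, 93)
  f(x*)   = 49

x* = (3, 1.3333, 0), lambda* = (41, 93)


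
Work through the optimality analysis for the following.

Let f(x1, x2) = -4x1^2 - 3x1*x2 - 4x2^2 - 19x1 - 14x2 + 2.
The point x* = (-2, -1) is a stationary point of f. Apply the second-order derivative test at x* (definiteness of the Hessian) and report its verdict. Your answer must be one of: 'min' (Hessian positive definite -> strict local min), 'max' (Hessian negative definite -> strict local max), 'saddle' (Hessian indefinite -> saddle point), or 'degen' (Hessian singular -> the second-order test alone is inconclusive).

Compute the Hessian H = grad^2 f:
  H = [[-8, -3], [-3, -8]]
Verify stationarity: grad f(x*) = H x* + g = (0, 0).
Eigenvalues of H: -11, -5.
Both eigenvalues < 0, so H is negative definite -> x* is a strict local max.

max


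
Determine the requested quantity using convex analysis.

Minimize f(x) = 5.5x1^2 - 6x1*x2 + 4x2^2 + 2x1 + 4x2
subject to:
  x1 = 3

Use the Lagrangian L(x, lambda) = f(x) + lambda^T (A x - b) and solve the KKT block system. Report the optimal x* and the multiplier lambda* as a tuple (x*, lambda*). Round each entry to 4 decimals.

Form the Lagrangian:
  L(x, lambda) = (1/2) x^T Q x + c^T x + lambda^T (A x - b)
Stationarity (grad_x L = 0): Q x + c + A^T lambda = 0.
Primal feasibility: A x = b.

This gives the KKT block system:
  [ Q   A^T ] [ x     ]   [-c ]
  [ A    0  ] [ lambda ] = [ b ]

Solving the linear system:
  x*      = (3, 1.75)
  lambda* = (-24.5)
  f(x*)   = 43.25

x* = (3, 1.75), lambda* = (-24.5)


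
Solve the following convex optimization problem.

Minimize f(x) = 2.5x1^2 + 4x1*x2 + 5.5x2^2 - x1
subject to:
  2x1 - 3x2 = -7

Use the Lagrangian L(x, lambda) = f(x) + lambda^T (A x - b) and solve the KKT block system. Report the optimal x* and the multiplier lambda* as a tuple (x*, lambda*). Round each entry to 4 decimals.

Form the Lagrangian:
  L(x, lambda) = (1/2) x^T Q x + c^T x + lambda^T (A x - b)
Stationarity (grad_x L = 0): Q x + c + A^T lambda = 0.
Primal feasibility: A x = b.

This gives the KKT block system:
  [ Q   A^T ] [ x     ]   [-c ]
  [ A    0  ] [ lambda ] = [ b ]

Solving the linear system:
  x*      = (-1.6715, 1.219)
  lambda* = (2.2409)
  f(x*)   = 8.6788

x* = (-1.6715, 1.219), lambda* = (2.2409)


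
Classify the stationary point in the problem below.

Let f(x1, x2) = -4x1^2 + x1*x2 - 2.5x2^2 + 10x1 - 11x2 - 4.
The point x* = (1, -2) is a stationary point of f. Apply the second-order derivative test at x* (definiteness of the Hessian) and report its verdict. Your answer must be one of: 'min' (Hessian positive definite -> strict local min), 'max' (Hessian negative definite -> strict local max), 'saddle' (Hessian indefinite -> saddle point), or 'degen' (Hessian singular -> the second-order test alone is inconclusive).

Compute the Hessian H = grad^2 f:
  H = [[-8, 1], [1, -5]]
Verify stationarity: grad f(x*) = H x* + g = (0, 0).
Eigenvalues of H: -8.3028, -4.6972.
Both eigenvalues < 0, so H is negative definite -> x* is a strict local max.

max


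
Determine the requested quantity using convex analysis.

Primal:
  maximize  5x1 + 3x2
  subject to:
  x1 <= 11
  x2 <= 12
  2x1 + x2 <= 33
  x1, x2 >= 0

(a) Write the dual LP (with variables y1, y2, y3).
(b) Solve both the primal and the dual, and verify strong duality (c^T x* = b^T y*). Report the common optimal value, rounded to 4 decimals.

The standard primal-dual pair for 'max c^T x s.t. A x <= b, x >= 0' is:
  Dual:  min b^T y  s.t.  A^T y >= c,  y >= 0.

So the dual LP is:
  minimize  11y1 + 12y2 + 33y3
  subject to:
    y1 + 2y3 >= 5
    y2 + y3 >= 3
    y1, y2, y3 >= 0

Solving the primal: x* = (10.5, 12).
  primal value c^T x* = 88.5.
Solving the dual: y* = (0, 0.5, 2.5).
  dual value b^T y* = 88.5.
Strong duality: c^T x* = b^T y*. Confirmed.

88.5


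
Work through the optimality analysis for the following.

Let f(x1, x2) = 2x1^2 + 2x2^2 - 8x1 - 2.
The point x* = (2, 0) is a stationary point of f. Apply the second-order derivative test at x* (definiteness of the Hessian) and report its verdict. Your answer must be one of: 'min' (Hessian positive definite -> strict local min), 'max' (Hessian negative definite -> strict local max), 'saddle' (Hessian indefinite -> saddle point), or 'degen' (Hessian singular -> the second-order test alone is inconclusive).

Compute the Hessian H = grad^2 f:
  H = [[4, 0], [0, 4]]
Verify stationarity: grad f(x*) = H x* + g = (0, 0).
Eigenvalues of H: 4, 4.
Both eigenvalues > 0, so H is positive definite -> x* is a strict local min.

min


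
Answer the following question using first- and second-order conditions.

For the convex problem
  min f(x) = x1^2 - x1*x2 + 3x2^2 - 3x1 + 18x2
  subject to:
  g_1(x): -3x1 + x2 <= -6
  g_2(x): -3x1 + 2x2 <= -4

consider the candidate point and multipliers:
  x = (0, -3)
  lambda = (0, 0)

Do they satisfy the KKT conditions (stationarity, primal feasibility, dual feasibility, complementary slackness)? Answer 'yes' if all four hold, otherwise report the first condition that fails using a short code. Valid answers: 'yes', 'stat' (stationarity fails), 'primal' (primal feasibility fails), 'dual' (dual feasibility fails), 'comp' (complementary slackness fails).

Gradient of f: grad f(x) = Q x + c = (0, 0)
Constraint values g_i(x) = a_i^T x - b_i:
  g_1((0, -3)) = 3
  g_2((0, -3)) = -2
Stationarity residual: grad f(x) + sum_i lambda_i a_i = (0, 0)
  -> stationarity OK
Primal feasibility (all g_i <= 0): FAILS
Dual feasibility (all lambda_i >= 0): OK
Complementary slackness (lambda_i * g_i(x) = 0 for all i): OK

Verdict: the first failing condition is primal_feasibility -> primal.

primal


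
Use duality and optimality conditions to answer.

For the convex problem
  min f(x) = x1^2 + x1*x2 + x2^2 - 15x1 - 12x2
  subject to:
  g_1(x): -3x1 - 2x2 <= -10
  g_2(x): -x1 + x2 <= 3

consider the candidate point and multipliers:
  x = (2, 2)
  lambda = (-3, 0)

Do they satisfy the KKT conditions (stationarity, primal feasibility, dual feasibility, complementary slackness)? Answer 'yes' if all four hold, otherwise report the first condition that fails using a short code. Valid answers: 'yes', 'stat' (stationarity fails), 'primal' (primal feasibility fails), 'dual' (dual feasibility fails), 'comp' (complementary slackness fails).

Gradient of f: grad f(x) = Q x + c = (-9, -6)
Constraint values g_i(x) = a_i^T x - b_i:
  g_1((2, 2)) = 0
  g_2((2, 2)) = -3
Stationarity residual: grad f(x) + sum_i lambda_i a_i = (0, 0)
  -> stationarity OK
Primal feasibility (all g_i <= 0): OK
Dual feasibility (all lambda_i >= 0): FAILS
Complementary slackness (lambda_i * g_i(x) = 0 for all i): OK

Verdict: the first failing condition is dual_feasibility -> dual.

dual


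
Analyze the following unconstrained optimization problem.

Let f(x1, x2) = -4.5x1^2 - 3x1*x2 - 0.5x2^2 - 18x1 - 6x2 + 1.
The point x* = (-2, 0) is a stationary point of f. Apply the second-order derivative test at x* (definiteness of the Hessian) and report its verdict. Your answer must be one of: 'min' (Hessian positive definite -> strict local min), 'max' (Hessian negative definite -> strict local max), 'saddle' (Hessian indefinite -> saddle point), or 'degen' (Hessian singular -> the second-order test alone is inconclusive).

Compute the Hessian H = grad^2 f:
  H = [[-9, -3], [-3, -1]]
Verify stationarity: grad f(x*) = H x* + g = (0, 0).
Eigenvalues of H: -10, 0.
H has a zero eigenvalue (singular; negative semidefinite but not definite), so H is neither positive definite, negative definite, nor indefinite. The second-order test alone is inconclusive -> degen.
(Indeed, f is constant along the null direction of H through x*, so x* is not a strict local extremum.)

degen


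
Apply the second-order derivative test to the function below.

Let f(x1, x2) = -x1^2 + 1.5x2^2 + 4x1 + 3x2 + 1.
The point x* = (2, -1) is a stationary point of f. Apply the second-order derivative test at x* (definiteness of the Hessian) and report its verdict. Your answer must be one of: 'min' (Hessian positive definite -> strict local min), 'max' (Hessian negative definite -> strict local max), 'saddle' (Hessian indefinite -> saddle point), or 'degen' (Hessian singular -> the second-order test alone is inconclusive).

Compute the Hessian H = grad^2 f:
  H = [[-2, 0], [0, 3]]
Verify stationarity: grad f(x*) = H x* + g = (0, 0).
Eigenvalues of H: -2, 3.
Eigenvalues have mixed signs, so H is indefinite -> x* is a saddle point.

saddle


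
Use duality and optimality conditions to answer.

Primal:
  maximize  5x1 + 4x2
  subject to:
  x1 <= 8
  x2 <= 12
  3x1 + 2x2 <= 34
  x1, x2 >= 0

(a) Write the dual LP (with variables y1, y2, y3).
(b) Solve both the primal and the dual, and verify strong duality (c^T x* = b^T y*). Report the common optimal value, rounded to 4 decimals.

The standard primal-dual pair for 'max c^T x s.t. A x <= b, x >= 0' is:
  Dual:  min b^T y  s.t.  A^T y >= c,  y >= 0.

So the dual LP is:
  minimize  8y1 + 12y2 + 34y3
  subject to:
    y1 + 3y3 >= 5
    y2 + 2y3 >= 4
    y1, y2, y3 >= 0

Solving the primal: x* = (3.3333, 12).
  primal value c^T x* = 64.6667.
Solving the dual: y* = (0, 0.6667, 1.6667).
  dual value b^T y* = 64.6667.
Strong duality: c^T x* = b^T y*. Confirmed.

64.6667


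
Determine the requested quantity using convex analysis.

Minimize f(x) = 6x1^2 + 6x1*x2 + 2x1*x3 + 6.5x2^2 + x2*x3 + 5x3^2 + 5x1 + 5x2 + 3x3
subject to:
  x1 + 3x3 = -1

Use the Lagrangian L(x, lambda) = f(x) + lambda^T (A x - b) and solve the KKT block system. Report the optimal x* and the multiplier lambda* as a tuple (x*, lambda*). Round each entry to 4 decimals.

Form the Lagrangian:
  L(x, lambda) = (1/2) x^T Q x + c^T x + lambda^T (A x - b)
Stationarity (grad_x L = 0): Q x + c + A^T lambda = 0.
Primal feasibility: A x = b.

This gives the KKT block system:
  [ Q   A^T ] [ x     ]   [-c ]
  [ A    0  ] [ lambda ] = [ b ]

Solving the linear system:
  x*      = (-0.259, -0.2461, -0.247)
  lambda* = (0.0781)
  f(x*)   = -1.5941

x* = (-0.259, -0.2461, -0.247), lambda* = (0.0781)


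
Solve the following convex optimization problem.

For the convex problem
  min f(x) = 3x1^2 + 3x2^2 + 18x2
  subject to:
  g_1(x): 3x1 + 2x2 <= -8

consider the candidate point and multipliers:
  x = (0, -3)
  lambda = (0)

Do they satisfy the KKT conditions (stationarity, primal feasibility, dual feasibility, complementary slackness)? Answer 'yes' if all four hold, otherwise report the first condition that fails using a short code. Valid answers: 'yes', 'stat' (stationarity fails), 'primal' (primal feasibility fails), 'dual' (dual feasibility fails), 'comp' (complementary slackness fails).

Gradient of f: grad f(x) = Q x + c = (0, 0)
Constraint values g_i(x) = a_i^T x - b_i:
  g_1((0, -3)) = 2
Stationarity residual: grad f(x) + sum_i lambda_i a_i = (0, 0)
  -> stationarity OK
Primal feasibility (all g_i <= 0): FAILS
Dual feasibility (all lambda_i >= 0): OK
Complementary slackness (lambda_i * g_i(x) = 0 for all i): OK

Verdict: the first failing condition is primal_feasibility -> primal.

primal


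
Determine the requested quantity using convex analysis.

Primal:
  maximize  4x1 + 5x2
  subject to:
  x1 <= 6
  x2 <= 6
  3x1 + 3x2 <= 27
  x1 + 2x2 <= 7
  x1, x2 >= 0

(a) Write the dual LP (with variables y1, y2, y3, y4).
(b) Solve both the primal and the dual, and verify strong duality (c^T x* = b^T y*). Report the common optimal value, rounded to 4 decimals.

The standard primal-dual pair for 'max c^T x s.t. A x <= b, x >= 0' is:
  Dual:  min b^T y  s.t.  A^T y >= c,  y >= 0.

So the dual LP is:
  minimize  6y1 + 6y2 + 27y3 + 7y4
  subject to:
    y1 + 3y3 + y4 >= 4
    y2 + 3y3 + 2y4 >= 5
    y1, y2, y3, y4 >= 0

Solving the primal: x* = (6, 0.5).
  primal value c^T x* = 26.5.
Solving the dual: y* = (1.5, 0, 0, 2.5).
  dual value b^T y* = 26.5.
Strong duality: c^T x* = b^T y*. Confirmed.

26.5


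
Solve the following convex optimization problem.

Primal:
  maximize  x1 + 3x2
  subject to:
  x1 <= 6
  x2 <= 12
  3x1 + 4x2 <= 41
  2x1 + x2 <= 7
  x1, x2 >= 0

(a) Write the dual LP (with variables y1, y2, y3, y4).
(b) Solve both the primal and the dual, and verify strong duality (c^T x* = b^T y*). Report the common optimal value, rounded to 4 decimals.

The standard primal-dual pair for 'max c^T x s.t. A x <= b, x >= 0' is:
  Dual:  min b^T y  s.t.  A^T y >= c,  y >= 0.

So the dual LP is:
  minimize  6y1 + 12y2 + 41y3 + 7y4
  subject to:
    y1 + 3y3 + 2y4 >= 1
    y2 + 4y3 + y4 >= 3
    y1, y2, y3, y4 >= 0

Solving the primal: x* = (0, 7).
  primal value c^T x* = 21.
Solving the dual: y* = (0, 0, 0, 3).
  dual value b^T y* = 21.
Strong duality: c^T x* = b^T y*. Confirmed.

21


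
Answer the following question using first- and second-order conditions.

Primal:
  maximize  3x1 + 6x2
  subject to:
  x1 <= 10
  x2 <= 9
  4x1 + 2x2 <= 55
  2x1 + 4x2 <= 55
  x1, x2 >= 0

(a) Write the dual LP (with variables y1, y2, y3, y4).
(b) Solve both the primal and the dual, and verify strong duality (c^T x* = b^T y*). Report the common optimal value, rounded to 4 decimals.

The standard primal-dual pair for 'max c^T x s.t. A x <= b, x >= 0' is:
  Dual:  min b^T y  s.t.  A^T y >= c,  y >= 0.

So the dual LP is:
  minimize  10y1 + 9y2 + 55y3 + 55y4
  subject to:
    y1 + 4y3 + 2y4 >= 3
    y2 + 2y3 + 4y4 >= 6
    y1, y2, y3, y4 >= 0

Solving the primal: x* = (9.25, 9).
  primal value c^T x* = 81.75.
Solving the dual: y* = (0, 4.5, 0.75, 0).
  dual value b^T y* = 81.75.
Strong duality: c^T x* = b^T y*. Confirmed.

81.75


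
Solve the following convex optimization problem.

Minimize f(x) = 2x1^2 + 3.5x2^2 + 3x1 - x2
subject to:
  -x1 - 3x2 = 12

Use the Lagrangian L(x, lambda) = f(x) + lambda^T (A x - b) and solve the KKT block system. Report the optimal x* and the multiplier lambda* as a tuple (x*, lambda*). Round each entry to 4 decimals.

Form the Lagrangian:
  L(x, lambda) = (1/2) x^T Q x + c^T x + lambda^T (A x - b)
Stationarity (grad_x L = 0): Q x + c + A^T lambda = 0.
Primal feasibility: A x = b.

This gives the KKT block system:
  [ Q   A^T ] [ x     ]   [-c ]
  [ A    0  ] [ lambda ] = [ b ]

Solving the linear system:
  x*      = (-2.6512, -3.1163)
  lambda* = (-7.6047)
  f(x*)   = 43.2093

x* = (-2.6512, -3.1163), lambda* = (-7.6047)


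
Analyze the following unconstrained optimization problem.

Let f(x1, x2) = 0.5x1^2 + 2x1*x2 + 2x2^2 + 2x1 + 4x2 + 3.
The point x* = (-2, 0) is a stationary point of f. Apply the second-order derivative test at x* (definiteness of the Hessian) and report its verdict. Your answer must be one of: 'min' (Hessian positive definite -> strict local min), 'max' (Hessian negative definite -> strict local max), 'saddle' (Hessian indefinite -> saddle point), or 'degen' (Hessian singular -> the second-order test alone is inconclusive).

Compute the Hessian H = grad^2 f:
  H = [[1, 2], [2, 4]]
Verify stationarity: grad f(x*) = H x* + g = (0, 0).
Eigenvalues of H: 0, 5.
H has a zero eigenvalue (singular; positive semidefinite but not definite), so H is neither positive definite, negative definite, nor indefinite. The second-order test alone is inconclusive -> degen.
(Indeed, f is constant along the null direction of H through x*, so x* is not a strict local extremum.)

degen


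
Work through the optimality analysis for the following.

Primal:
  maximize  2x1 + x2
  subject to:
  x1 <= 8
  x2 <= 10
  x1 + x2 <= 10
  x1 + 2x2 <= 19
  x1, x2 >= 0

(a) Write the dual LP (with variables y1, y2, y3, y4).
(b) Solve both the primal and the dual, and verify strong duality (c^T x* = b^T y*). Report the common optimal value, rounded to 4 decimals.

The standard primal-dual pair for 'max c^T x s.t. A x <= b, x >= 0' is:
  Dual:  min b^T y  s.t.  A^T y >= c,  y >= 0.

So the dual LP is:
  minimize  8y1 + 10y2 + 10y3 + 19y4
  subject to:
    y1 + y3 + y4 >= 2
    y2 + y3 + 2y4 >= 1
    y1, y2, y3, y4 >= 0

Solving the primal: x* = (8, 2).
  primal value c^T x* = 18.
Solving the dual: y* = (1, 0, 1, 0).
  dual value b^T y* = 18.
Strong duality: c^T x* = b^T y*. Confirmed.

18


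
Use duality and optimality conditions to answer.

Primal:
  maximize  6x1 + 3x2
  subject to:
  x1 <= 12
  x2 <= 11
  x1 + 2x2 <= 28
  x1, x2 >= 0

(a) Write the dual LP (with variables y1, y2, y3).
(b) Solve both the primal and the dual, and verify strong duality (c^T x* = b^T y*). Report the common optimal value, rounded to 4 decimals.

The standard primal-dual pair for 'max c^T x s.t. A x <= b, x >= 0' is:
  Dual:  min b^T y  s.t.  A^T y >= c,  y >= 0.

So the dual LP is:
  minimize  12y1 + 11y2 + 28y3
  subject to:
    y1 + y3 >= 6
    y2 + 2y3 >= 3
    y1, y2, y3 >= 0

Solving the primal: x* = (12, 8).
  primal value c^T x* = 96.
Solving the dual: y* = (4.5, 0, 1.5).
  dual value b^T y* = 96.
Strong duality: c^T x* = b^T y*. Confirmed.

96


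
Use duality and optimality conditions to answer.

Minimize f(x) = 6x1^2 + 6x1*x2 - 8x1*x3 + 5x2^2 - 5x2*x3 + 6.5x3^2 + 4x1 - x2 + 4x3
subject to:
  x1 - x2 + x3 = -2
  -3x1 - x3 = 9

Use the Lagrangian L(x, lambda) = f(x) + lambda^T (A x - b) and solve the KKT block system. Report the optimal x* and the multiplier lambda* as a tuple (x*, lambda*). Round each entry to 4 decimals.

Form the Lagrangian:
  L(x, lambda) = (1/2) x^T Q x + c^T x + lambda^T (A x - b)
Stationarity (grad_x L = 0): Q x + c + A^T lambda = 0.
Primal feasibility: A x = b.

This gives the KKT block system:
  [ Q   A^T ] [ x     ]   [-c ]
  [ A    0  ] [ lambda ] = [ b ]

Solving the linear system:
  x*      = (-2.406, -2.188, -1.782)
  lambda* = (-28.406, -17.3835)
  f(x*)   = 42.5376

x* = (-2.406, -2.188, -1.782), lambda* = (-28.406, -17.3835)


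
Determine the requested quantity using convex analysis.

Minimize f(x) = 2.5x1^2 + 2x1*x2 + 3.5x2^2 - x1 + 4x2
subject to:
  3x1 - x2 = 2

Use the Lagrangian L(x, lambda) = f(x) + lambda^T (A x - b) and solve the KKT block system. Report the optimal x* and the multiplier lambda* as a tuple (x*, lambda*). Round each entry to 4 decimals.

Form the Lagrangian:
  L(x, lambda) = (1/2) x^T Q x + c^T x + lambda^T (A x - b)
Stationarity (grad_x L = 0): Q x + c + A^T lambda = 0.
Primal feasibility: A x = b.

This gives the KKT block system:
  [ Q   A^T ] [ x     ]   [-c ]
  [ A    0  ] [ lambda ] = [ b ]

Solving the linear system:
  x*      = (0.4375, -0.6875)
  lambda* = (0.0625)
  f(x*)   = -1.6563

x* = (0.4375, -0.6875), lambda* = (0.0625)


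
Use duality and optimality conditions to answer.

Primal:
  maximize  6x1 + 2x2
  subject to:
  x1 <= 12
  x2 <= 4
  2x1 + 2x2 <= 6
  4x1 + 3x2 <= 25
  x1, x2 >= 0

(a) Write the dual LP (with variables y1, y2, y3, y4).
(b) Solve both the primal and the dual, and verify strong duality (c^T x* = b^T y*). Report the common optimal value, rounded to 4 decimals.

The standard primal-dual pair for 'max c^T x s.t. A x <= b, x >= 0' is:
  Dual:  min b^T y  s.t.  A^T y >= c,  y >= 0.

So the dual LP is:
  minimize  12y1 + 4y2 + 6y3 + 25y4
  subject to:
    y1 + 2y3 + 4y4 >= 6
    y2 + 2y3 + 3y4 >= 2
    y1, y2, y3, y4 >= 0

Solving the primal: x* = (3, 0).
  primal value c^T x* = 18.
Solving the dual: y* = (0, 0, 3, 0).
  dual value b^T y* = 18.
Strong duality: c^T x* = b^T y*. Confirmed.

18


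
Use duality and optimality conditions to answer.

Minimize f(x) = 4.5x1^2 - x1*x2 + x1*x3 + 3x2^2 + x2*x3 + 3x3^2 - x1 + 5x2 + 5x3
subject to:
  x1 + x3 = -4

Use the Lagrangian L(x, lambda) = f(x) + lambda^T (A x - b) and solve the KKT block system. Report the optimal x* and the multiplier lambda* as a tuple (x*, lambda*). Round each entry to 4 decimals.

Form the Lagrangian:
  L(x, lambda) = (1/2) x^T Q x + c^T x + lambda^T (A x - b)
Stationarity (grad_x L = 0): Q x + c + A^T lambda = 0.
Primal feasibility: A x = b.

This gives the KKT block system:
  [ Q   A^T ] [ x     ]   [-c ]
  [ A    0  ] [ lambda ] = [ b ]

Solving the linear system:
  x*      = (-1.1622, -0.5541, -2.8378)
  lambda* = (13.7432)
  f(x*)   = 19.5878

x* = (-1.1622, -0.5541, -2.8378), lambda* = (13.7432)


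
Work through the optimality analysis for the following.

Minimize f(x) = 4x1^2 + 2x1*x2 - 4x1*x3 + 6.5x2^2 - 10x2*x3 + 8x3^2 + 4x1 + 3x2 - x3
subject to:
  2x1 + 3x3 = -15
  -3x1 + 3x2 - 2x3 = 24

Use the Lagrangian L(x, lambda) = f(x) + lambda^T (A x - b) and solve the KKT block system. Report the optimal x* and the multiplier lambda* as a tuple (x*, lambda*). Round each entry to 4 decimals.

Form the Lagrangian:
  L(x, lambda) = (1/2) x^T Q x + c^T x + lambda^T (A x - b)
Stationarity (grad_x L = 0): Q x + c + A^T lambda = 0.
Primal feasibility: A x = b.

This gives the KKT block system:
  [ Q   A^T ] [ x     ]   [-c ]
  [ A    0  ] [ lambda ] = [ b ]

Solving the linear system:
  x*      = (-5.3274, 1.707, -1.4484)
  lambda* = (0.1959, -9.6733)
  f(x*)   = 110.1791

x* = (-5.3274, 1.707, -1.4484), lambda* = (0.1959, -9.6733)


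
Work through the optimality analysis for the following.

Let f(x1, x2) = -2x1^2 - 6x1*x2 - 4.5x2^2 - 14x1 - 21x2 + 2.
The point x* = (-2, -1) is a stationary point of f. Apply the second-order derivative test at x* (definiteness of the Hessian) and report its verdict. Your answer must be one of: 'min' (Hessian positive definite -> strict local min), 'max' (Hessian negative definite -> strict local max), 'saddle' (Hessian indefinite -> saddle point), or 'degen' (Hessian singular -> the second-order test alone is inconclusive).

Compute the Hessian H = grad^2 f:
  H = [[-4, -6], [-6, -9]]
Verify stationarity: grad f(x*) = H x* + g = (0, 0).
Eigenvalues of H: -13, 0.
H has a zero eigenvalue (singular; negative semidefinite but not definite), so H is neither positive definite, negative definite, nor indefinite. The second-order test alone is inconclusive -> degen.
(Indeed, f is constant along the null direction of H through x*, so x* is not a strict local extremum.)

degen


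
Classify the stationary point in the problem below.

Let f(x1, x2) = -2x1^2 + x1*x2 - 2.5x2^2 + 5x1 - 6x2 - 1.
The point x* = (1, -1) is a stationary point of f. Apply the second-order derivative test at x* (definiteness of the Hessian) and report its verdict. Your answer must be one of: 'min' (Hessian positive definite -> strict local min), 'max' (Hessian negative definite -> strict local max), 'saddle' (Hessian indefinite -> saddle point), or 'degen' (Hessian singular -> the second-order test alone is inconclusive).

Compute the Hessian H = grad^2 f:
  H = [[-4, 1], [1, -5]]
Verify stationarity: grad f(x*) = H x* + g = (0, 0).
Eigenvalues of H: -5.618, -3.382.
Both eigenvalues < 0, so H is negative definite -> x* is a strict local max.

max


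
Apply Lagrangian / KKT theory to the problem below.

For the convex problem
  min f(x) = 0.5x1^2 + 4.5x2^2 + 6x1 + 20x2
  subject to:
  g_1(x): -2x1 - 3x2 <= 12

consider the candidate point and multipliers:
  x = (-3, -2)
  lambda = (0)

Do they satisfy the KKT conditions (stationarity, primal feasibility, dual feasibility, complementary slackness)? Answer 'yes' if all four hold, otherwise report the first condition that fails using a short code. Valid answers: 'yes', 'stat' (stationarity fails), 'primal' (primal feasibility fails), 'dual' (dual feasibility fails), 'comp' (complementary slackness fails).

Gradient of f: grad f(x) = Q x + c = (3, 2)
Constraint values g_i(x) = a_i^T x - b_i:
  g_1((-3, -2)) = 0
Stationarity residual: grad f(x) + sum_i lambda_i a_i = (3, 2)
  -> stationarity FAILS
Primal feasibility (all g_i <= 0): OK
Dual feasibility (all lambda_i >= 0): OK
Complementary slackness (lambda_i * g_i(x) = 0 for all i): OK

Verdict: the first failing condition is stationarity -> stat.

stat


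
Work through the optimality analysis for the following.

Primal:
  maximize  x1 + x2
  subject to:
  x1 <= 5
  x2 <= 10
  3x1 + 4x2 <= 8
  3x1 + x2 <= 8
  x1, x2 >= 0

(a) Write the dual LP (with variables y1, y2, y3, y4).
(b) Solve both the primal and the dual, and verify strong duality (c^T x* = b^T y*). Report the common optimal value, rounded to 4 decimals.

The standard primal-dual pair for 'max c^T x s.t. A x <= b, x >= 0' is:
  Dual:  min b^T y  s.t.  A^T y >= c,  y >= 0.

So the dual LP is:
  minimize  5y1 + 10y2 + 8y3 + 8y4
  subject to:
    y1 + 3y3 + 3y4 >= 1
    y2 + 4y3 + y4 >= 1
    y1, y2, y3, y4 >= 0

Solving the primal: x* = (2.6667, 0).
  primal value c^T x* = 2.6667.
Solving the dual: y* = (0, 0, 0.2222, 0.1111).
  dual value b^T y* = 2.6667.
Strong duality: c^T x* = b^T y*. Confirmed.

2.6667


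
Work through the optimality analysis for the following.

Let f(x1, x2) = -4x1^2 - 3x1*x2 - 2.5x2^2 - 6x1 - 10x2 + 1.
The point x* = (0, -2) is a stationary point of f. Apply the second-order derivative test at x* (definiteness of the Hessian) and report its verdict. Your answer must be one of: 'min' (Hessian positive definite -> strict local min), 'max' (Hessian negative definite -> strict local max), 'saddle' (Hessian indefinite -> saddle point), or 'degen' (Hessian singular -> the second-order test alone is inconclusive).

Compute the Hessian H = grad^2 f:
  H = [[-8, -3], [-3, -5]]
Verify stationarity: grad f(x*) = H x* + g = (0, 0).
Eigenvalues of H: -9.8541, -3.1459.
Both eigenvalues < 0, so H is negative definite -> x* is a strict local max.

max


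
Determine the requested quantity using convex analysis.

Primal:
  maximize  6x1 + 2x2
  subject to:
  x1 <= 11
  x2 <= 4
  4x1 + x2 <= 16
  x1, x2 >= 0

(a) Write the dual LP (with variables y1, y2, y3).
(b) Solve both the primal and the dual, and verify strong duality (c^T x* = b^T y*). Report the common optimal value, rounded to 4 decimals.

The standard primal-dual pair for 'max c^T x s.t. A x <= b, x >= 0' is:
  Dual:  min b^T y  s.t.  A^T y >= c,  y >= 0.

So the dual LP is:
  minimize  11y1 + 4y2 + 16y3
  subject to:
    y1 + 4y3 >= 6
    y2 + y3 >= 2
    y1, y2, y3 >= 0

Solving the primal: x* = (3, 4).
  primal value c^T x* = 26.
Solving the dual: y* = (0, 0.5, 1.5).
  dual value b^T y* = 26.
Strong duality: c^T x* = b^T y*. Confirmed.

26


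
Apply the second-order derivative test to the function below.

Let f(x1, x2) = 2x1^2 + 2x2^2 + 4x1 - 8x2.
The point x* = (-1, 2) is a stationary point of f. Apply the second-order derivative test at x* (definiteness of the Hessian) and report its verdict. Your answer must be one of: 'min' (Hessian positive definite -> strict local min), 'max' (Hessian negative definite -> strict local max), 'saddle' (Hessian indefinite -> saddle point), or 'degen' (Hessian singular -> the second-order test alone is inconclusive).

Compute the Hessian H = grad^2 f:
  H = [[4, 0], [0, 4]]
Verify stationarity: grad f(x*) = H x* + g = (0, 0).
Eigenvalues of H: 4, 4.
Both eigenvalues > 0, so H is positive definite -> x* is a strict local min.

min


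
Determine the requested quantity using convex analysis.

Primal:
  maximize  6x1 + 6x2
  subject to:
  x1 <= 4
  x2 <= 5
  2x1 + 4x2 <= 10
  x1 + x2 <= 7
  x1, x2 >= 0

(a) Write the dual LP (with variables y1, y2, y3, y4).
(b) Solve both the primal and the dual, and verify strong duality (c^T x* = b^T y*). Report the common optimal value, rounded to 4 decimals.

The standard primal-dual pair for 'max c^T x s.t. A x <= b, x >= 0' is:
  Dual:  min b^T y  s.t.  A^T y >= c,  y >= 0.

So the dual LP is:
  minimize  4y1 + 5y2 + 10y3 + 7y4
  subject to:
    y1 + 2y3 + y4 >= 6
    y2 + 4y3 + y4 >= 6
    y1, y2, y3, y4 >= 0

Solving the primal: x* = (4, 0.5).
  primal value c^T x* = 27.
Solving the dual: y* = (3, 0, 1.5, 0).
  dual value b^T y* = 27.
Strong duality: c^T x* = b^T y*. Confirmed.

27


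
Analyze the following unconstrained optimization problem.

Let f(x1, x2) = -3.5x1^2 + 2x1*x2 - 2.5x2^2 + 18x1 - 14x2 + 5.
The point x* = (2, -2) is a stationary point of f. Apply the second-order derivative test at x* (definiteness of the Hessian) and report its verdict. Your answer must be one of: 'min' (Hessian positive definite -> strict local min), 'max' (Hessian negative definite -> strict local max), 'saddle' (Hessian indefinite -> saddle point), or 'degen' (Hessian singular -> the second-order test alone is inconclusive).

Compute the Hessian H = grad^2 f:
  H = [[-7, 2], [2, -5]]
Verify stationarity: grad f(x*) = H x* + g = (0, 0).
Eigenvalues of H: -8.2361, -3.7639.
Both eigenvalues < 0, so H is negative definite -> x* is a strict local max.

max


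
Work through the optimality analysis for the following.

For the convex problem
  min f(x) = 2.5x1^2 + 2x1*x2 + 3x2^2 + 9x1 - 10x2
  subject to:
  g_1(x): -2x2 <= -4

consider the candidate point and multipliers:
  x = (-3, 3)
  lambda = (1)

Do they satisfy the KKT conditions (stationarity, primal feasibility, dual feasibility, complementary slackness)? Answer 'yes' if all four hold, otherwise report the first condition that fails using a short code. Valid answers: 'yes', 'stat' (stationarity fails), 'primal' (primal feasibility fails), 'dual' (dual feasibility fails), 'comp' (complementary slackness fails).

Gradient of f: grad f(x) = Q x + c = (0, 2)
Constraint values g_i(x) = a_i^T x - b_i:
  g_1((-3, 3)) = -2
Stationarity residual: grad f(x) + sum_i lambda_i a_i = (0, 0)
  -> stationarity OK
Primal feasibility (all g_i <= 0): OK
Dual feasibility (all lambda_i >= 0): OK
Complementary slackness (lambda_i * g_i(x) = 0 for all i): FAILS

Verdict: the first failing condition is complementary_slackness -> comp.

comp


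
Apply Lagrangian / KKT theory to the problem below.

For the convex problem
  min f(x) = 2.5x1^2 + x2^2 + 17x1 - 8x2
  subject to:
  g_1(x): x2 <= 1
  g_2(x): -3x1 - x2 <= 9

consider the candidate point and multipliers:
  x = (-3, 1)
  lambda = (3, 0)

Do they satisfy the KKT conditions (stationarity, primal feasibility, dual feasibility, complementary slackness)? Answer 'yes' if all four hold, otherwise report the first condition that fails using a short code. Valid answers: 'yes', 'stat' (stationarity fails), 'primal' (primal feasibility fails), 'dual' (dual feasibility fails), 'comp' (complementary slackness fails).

Gradient of f: grad f(x) = Q x + c = (2, -6)
Constraint values g_i(x) = a_i^T x - b_i:
  g_1((-3, 1)) = 0
  g_2((-3, 1)) = -1
Stationarity residual: grad f(x) + sum_i lambda_i a_i = (2, -3)
  -> stationarity FAILS
Primal feasibility (all g_i <= 0): OK
Dual feasibility (all lambda_i >= 0): OK
Complementary slackness (lambda_i * g_i(x) = 0 for all i): OK

Verdict: the first failing condition is stationarity -> stat.

stat


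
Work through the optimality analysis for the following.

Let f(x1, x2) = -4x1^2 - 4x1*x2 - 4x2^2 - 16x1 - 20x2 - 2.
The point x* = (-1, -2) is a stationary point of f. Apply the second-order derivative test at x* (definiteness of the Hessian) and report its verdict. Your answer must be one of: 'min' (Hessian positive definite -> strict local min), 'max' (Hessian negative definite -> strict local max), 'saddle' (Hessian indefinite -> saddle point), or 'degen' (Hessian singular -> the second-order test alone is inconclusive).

Compute the Hessian H = grad^2 f:
  H = [[-8, -4], [-4, -8]]
Verify stationarity: grad f(x*) = H x* + g = (0, 0).
Eigenvalues of H: -12, -4.
Both eigenvalues < 0, so H is negative definite -> x* is a strict local max.

max


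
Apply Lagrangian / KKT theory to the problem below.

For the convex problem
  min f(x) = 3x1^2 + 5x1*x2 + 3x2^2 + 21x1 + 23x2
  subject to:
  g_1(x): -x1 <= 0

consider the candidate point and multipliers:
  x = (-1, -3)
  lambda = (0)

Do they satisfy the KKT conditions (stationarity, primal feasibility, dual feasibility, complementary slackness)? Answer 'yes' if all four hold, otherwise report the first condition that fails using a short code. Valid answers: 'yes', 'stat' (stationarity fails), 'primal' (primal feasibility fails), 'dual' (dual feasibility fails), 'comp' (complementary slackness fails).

Gradient of f: grad f(x) = Q x + c = (0, 0)
Constraint values g_i(x) = a_i^T x - b_i:
  g_1((-1, -3)) = 1
Stationarity residual: grad f(x) + sum_i lambda_i a_i = (0, 0)
  -> stationarity OK
Primal feasibility (all g_i <= 0): FAILS
Dual feasibility (all lambda_i >= 0): OK
Complementary slackness (lambda_i * g_i(x) = 0 for all i): OK

Verdict: the first failing condition is primal_feasibility -> primal.

primal


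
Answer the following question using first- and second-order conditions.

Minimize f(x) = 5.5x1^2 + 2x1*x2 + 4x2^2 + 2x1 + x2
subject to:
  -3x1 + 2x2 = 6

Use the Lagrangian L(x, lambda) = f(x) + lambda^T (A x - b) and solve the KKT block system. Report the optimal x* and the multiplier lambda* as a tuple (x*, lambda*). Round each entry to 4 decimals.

Form the Lagrangian:
  L(x, lambda) = (1/2) x^T Q x + c^T x + lambda^T (A x - b)
Stationarity (grad_x L = 0): Q x + c + A^T lambda = 0.
Primal feasibility: A x = b.

This gives the KKT block system:
  [ Q   A^T ] [ x     ]   [-c ]
  [ A    0  ] [ lambda ] = [ b ]

Solving the linear system:
  x*      = (-1.3, 1.05)
  lambda* = (-3.4)
  f(x*)   = 9.425

x* = (-1.3, 1.05), lambda* = (-3.4)


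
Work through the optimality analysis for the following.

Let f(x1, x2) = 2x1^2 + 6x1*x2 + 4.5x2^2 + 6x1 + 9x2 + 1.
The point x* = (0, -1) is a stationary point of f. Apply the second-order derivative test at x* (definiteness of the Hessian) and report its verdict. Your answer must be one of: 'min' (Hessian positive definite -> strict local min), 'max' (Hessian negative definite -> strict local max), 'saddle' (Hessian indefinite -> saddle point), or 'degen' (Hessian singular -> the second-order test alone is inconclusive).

Compute the Hessian H = grad^2 f:
  H = [[4, 6], [6, 9]]
Verify stationarity: grad f(x*) = H x* + g = (0, 0).
Eigenvalues of H: 0, 13.
H has a zero eigenvalue (singular; positive semidefinite but not definite), so H is neither positive definite, negative definite, nor indefinite. The second-order test alone is inconclusive -> degen.
(Indeed, f is constant along the null direction of H through x*, so x* is not a strict local extremum.)

degen
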